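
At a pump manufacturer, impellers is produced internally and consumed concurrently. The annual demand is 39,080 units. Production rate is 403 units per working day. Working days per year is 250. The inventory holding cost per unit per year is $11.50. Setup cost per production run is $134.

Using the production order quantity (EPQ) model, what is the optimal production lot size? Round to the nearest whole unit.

1,220 units

Daily demand d = 39,080/250 = 156.320; p = 403; 1 − d/p = 0.61211
EPQ = √(2DS / (H(1 − d/p)))
    = √(2 × 39,080 × 134 / (11.5 × 0.61211)) ≈ 1,219.78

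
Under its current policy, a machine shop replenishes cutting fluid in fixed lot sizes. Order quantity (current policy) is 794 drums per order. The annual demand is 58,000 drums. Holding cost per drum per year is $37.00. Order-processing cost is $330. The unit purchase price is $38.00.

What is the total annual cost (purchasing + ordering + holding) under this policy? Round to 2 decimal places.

Annual ordering cost = (D/Q)·S = (58,000/794) × 330 = $24,105.79
Annual holding cost  = (Q/2)·H = (794/2) × 37 = $14,689.00
Purchase cost = D·C = 58,000 × 38 = $2,204,000.00
Total = $24,105.79 + $14,689.00 + $2,204,000.00 = $2,242,794.79

$2,242,794.79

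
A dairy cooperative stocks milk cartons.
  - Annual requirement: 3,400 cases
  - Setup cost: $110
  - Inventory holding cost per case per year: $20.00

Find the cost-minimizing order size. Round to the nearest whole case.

Q* = √(2·D·S / H) = √(2·3,400·110 / 20) = √37,400.0 ≈ 193.39

193 cases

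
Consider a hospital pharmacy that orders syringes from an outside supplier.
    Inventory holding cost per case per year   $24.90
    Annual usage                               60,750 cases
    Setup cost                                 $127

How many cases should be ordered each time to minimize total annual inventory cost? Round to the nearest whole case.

EOQ = √(2DS/H) = √(2 × 60,750 × 127 / 24.9)
    = √(619,698.80) ≈ 787.21

787 cases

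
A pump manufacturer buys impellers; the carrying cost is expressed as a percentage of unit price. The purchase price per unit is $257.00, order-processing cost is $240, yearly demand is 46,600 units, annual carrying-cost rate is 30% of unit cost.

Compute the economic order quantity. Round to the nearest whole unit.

Holding cost per unit per year: H = 30% × $257 = $77.1000
EOQ = √(2DS/H) = √(2 × 46,600 × 240 / 77.1)
    = √(290,116.73) ≈ 538.62

539 units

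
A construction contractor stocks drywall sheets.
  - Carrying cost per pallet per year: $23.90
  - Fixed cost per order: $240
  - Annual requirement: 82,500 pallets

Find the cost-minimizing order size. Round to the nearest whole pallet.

1,287 pallets

2DS/H = 2·82,500·240/23.9 = 1,656,903.77
EOQ = √1,656,903.77 ≈ 1,287.21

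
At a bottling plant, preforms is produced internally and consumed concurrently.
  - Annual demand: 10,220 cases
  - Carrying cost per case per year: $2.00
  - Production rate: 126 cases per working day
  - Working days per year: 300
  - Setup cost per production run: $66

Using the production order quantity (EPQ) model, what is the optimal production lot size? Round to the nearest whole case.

Daily demand d = 10,220/300 = 34.067; p = 126; 1 − d/p = 0.72963
EPQ = √(2DS / (H(1 − d/p)))
    = √(2 × 10,220 × 66 / (2 × 0.72963)) ≈ 961.49

961 cases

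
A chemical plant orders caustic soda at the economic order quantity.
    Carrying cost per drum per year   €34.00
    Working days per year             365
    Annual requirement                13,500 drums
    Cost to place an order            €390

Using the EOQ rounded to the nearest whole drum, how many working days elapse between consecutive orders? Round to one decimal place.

Q* = √(2·D·S / H) = √(2·13,500·390 / 34) = √309,705.9 ≈ 556.51 → Q = 557 drums
Cycle time = (working days × Q)/D = (365 × 557) / 13,500 = 15.060 days

15.1 days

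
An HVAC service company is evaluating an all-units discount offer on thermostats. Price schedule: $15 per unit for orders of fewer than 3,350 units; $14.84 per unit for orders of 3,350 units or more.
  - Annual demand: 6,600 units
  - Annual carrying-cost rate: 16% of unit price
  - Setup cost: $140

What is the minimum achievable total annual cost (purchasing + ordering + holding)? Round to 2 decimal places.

H₁ = 16%×$15 = $2.4000;  H₂ = 16%×$14.84 = $2.3744
EOQ₁ = √(2×6,600×140/2.4000) = 877.50  (< 3,350, feasible at tier 1)
EOQ₂ = √(2×6,600×140/2.3744) = 882.21  (< 3,350 → use Q = 3,350 at tier-2 price)
TC(tier 1 (EOQ₁), Q≈877.5) = $101,105.99
TC(tier 2, Q≈3,350.0) = $102,196.94
Minimum at tier 1 (EOQ₁): $101,105.99

$101,105.99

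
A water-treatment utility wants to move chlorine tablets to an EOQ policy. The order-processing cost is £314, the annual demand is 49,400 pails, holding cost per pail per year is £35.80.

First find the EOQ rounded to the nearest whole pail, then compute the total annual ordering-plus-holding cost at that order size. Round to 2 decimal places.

Q* = √(2·D·S / H) = √(2·49,400·314 / 35.8) = √866,569.8 ≈ 930.90 → Q = 931 pails
Annual ordering cost = (D/Q)·S = (49,400/931) × 314 = £16,661.22
Annual holding cost  = (Q/2)·H = (931/2) × 35.8 = £16,664.90
Total = £16,661.22 + £16,664.90 = £33,326.12

£33,326.12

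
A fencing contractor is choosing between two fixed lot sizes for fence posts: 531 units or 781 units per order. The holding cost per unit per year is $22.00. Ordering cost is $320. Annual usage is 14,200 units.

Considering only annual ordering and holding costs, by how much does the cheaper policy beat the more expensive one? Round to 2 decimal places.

TC(Q) = (D/Q)S + (Q/2)H
TC(531) = (14,200/531)×320 + (531/2)×22 = $14,398.44
TC(781) = (14,200/781)×320 + (781/2)×22 = $14,409.18
Cheaper: Q = 531.  Difference = $10.74

$10.74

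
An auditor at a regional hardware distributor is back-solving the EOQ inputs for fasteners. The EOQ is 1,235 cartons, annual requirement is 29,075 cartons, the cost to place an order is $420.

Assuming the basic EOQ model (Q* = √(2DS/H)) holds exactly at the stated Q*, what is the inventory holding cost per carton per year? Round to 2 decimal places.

EOQ relation: Q² = 2DS/H, so rearrange for the unknown.
H = 2DS / Q² = 2 × 29,075 × 420 / 1,235² = 16.0127

$16.01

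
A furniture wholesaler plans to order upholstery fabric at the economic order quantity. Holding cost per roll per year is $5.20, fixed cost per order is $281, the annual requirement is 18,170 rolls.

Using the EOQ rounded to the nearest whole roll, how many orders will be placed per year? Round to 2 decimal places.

12.97 orders per year

2DS/H = 2·18,170·281/5.2 = 1,963,757.69
EOQ = √1,963,757.69 ≈ 1,401.34 → Q = 1,401
Orders per year = D/Q = 18,170 / 1,401 = 12.969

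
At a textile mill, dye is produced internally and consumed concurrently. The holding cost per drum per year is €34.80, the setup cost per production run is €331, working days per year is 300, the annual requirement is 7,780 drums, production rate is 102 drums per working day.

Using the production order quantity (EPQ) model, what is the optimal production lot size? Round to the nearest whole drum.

445 drums

Daily demand d = 7,780/300 = 25.933; p = 102; 1 − d/p = 0.74575
EPQ = √(2DS / (H(1 − d/p)))
    = √(2 × 7,780 × 331 / (34.8 × 0.74575)) ≈ 445.48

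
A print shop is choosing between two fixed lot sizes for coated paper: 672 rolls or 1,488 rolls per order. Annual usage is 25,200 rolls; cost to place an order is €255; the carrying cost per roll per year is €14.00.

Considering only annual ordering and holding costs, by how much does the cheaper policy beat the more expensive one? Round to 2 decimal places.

For each Q, cost = (D/Q)·S + (Q/2)·H.
TC(672) = (25,200/672)×255 + (672/2)×14 = €14,266.50
TC(1,488) = (25,200/1,488)×255 + (1,488/2)×14 = €14,734.55
|ΔTC| = |€14,266.50 − €14,734.55| = €468.05

€468.05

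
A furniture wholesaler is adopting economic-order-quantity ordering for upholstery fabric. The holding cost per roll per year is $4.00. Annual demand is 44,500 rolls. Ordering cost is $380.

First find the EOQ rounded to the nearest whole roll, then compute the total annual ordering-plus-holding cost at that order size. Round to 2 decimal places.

Optimal lot size Q* = (2 × 44,500 × $380 / $4)^½ ≈ 2,907.75 → Q = 2,908 rolls
Ordering: D/Q × S = 44,500/2,908 × $380 = $5,814.99
Holding:  Q/2 × H = 2,908/2 × $4 = $5,816.00
Total = $5,814.99 + $5,816.00 = $11,630.99

$11,630.99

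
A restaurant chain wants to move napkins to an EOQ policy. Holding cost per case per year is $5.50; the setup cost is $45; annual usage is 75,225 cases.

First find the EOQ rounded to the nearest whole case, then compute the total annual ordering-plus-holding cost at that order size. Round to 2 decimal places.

2DS/H = 2·75,225·45/5.5 = 1,230,954.55
EOQ = √1,230,954.55 ≈ 1,109.48 → Q = 1,109 cases
Ordering: D/Q × S = 75,225/1,109 × $45 = $3,052.41
Holding:  Q/2 × H = 1,109/2 × $5.5 = $3,049.75
Total = $3,052.41 + $3,049.75 = $6,102.16

$6,102.16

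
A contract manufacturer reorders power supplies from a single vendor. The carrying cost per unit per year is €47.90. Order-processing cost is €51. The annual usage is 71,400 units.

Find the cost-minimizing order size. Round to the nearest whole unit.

2DS/H = 2·71,400·51/47.9 = 152,041.75
EOQ = √152,041.75 ≈ 389.93

390 units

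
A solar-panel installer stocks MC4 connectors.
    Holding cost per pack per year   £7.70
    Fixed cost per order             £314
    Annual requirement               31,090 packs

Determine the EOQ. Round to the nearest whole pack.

1,592 packs

2DS/H = 2·31,090·314/7.7 = 2,535,651.95
EOQ = √2,535,651.95 ≈ 1,592.37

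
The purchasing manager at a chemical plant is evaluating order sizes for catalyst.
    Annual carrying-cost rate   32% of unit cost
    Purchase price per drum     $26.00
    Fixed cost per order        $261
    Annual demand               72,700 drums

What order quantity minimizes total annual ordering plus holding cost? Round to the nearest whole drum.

Holding cost per drum per year: H = 32% × $26 = $8.3200
Q* = √(2·D·S / H) = √(2·72,700·261 / 8.32) = √4,561,226.0 ≈ 2,135.70

2,136 drums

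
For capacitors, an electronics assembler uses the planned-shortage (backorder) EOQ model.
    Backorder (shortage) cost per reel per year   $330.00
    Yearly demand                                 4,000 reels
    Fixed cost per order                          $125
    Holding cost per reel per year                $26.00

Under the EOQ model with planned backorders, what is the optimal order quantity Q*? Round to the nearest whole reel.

Q* = √(2DS/H) · √((H + b)/b)
   = √(2 × 4,000 × 125 / 26) · √((26 + 330) / 330)
   = 196.116 × 1.0386 ≈ 203.70

204 reels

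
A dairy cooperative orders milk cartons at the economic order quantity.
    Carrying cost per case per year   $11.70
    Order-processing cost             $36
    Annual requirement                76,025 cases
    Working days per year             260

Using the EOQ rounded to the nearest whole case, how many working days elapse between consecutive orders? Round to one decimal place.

2DS/H = 2·76,025·36/11.7 = 467,846.15
EOQ = √467,846.15 ≈ 683.99 → Q = 684 cases
Days between orders = 260 / (D/Q) = 260 / 111.148 ≈ 2.339

2.3 days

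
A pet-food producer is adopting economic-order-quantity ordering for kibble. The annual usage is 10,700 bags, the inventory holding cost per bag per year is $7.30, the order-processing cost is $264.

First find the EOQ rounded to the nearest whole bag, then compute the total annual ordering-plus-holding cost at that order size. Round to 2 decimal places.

$6,422.00

Optimal lot size Q* = (2 × 10,700 × $264 / $7.3)^½ ≈ 879.73 → Q = 880 bags
Annual ordering cost = (D/Q)·S = (10,700/880) × 264 = $3,210.00
Annual holding cost  = (Q/2)·H = (880/2) × 7.3 = $3,212.00
Total = $3,210.00 + $3,212.00 = $6,422.00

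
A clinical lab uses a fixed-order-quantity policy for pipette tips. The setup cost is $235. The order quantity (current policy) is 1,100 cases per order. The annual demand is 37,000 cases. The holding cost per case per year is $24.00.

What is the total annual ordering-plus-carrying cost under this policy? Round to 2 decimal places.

$21,104.55

Ordering: D/Q × S = 37,000/1,100 × $235 = $7,904.55
Holding:  Q/2 × H = 1,100/2 × $24 = $13,200.00
Total = $7,904.55 + $13,200.00 = $21,104.55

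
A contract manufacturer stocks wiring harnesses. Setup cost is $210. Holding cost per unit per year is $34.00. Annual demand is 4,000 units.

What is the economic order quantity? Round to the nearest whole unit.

Optimal lot size Q* = (2 × 4,000 × $210 / $34)^½ ≈ 222.29

222 units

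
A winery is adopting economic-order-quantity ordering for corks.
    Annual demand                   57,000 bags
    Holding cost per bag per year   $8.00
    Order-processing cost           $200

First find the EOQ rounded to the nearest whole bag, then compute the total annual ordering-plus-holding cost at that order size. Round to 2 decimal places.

$13,505.55

2DS/H = 2·57,000·200/8 = 2,850,000.00
EOQ = √2,850,000.00 ≈ 1,688.19 → Q = 1,688 bags
Annual ordering cost = (D/Q)·S = (57,000/1,688) × 200 = $6,753.55
Annual holding cost  = (Q/2)·H = (1,688/2) × 8 = $6,752.00
Total = $6,753.55 + $6,752.00 = $13,505.55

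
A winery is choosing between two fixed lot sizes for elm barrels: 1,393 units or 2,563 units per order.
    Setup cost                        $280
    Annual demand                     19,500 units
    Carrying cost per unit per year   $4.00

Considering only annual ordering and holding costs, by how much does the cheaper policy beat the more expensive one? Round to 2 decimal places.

Annual cost at Q: ordering D·S/Q plus holding Q·H/2.
TC(1,393) = (19,500/1,393)×280 + (1,393/2)×4 = $6,705.60
TC(2,563) = (19,500/2,563)×280 + (2,563/2)×4 = $7,256.32
Lots of 1,393 are cheaper by $550.72.

$550.72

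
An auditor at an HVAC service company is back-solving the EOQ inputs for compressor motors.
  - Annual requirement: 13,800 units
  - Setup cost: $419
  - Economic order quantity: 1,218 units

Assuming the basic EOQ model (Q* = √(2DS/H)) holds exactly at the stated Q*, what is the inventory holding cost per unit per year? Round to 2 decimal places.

EOQ relation: Q² = 2DS/H, so rearrange for the unknown.
H = 2DS / Q² = 2 × 13,800 × 419 / 1,218² = 7.7952

$7.80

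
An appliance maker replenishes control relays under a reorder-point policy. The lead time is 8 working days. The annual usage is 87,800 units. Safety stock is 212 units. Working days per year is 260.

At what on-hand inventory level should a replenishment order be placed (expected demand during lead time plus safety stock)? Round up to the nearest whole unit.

2,914 units

Daily demand d = 87,800 / 260 = 337.692 units/day
Demand during lead time = 337.692 × 8 = 2,701.54
Reorder point = 2,701.54 + 212 = 2,913.54 → round up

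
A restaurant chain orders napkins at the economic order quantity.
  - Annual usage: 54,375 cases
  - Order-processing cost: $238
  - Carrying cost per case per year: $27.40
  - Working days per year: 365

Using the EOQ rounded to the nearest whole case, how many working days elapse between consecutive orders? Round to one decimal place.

6.5 days

Optimal lot size Q* = (2 × 54,375 × $238 / $27.4)^½ ≈ 971.91 → Q = 972 cases
Cycle time = (working days × Q)/D = (365 × 972) / 54,375 = 6.525 days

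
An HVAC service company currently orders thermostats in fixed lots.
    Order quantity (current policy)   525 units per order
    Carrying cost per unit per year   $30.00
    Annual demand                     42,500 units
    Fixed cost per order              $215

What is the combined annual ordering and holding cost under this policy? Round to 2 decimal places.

$25,279.76

Ordering: D/Q × S = 42,500/525 × $215 = $17,404.76
Holding:  Q/2 × H = 525/2 × $30 = $7,875.00
Total = $17,404.76 + $7,875.00 = $25,279.76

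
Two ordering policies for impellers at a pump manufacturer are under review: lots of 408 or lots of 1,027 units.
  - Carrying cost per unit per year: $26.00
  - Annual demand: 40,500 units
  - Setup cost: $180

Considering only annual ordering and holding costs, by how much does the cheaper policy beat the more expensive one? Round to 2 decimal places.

$2,722.30

TC(Q) = (D/Q)S + (Q/2)H
TC(408) = (40,500/408)×180 + (408/2)×26 = $23,171.65
TC(1,027) = (40,500/1,027)×180 + (1,027/2)×26 = $20,449.34
Lots of 1,027 are cheaper by $2,722.30.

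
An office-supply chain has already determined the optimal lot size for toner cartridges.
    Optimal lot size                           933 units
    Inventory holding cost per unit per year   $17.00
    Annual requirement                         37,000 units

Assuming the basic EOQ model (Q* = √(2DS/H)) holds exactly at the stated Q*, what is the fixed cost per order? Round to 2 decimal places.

From Q* = √(2DS/H) ⇒ Q*² = 2DS/H.
S = Q²H / (2D) = 933² × 17 / (2 × 37,000) = 199.9772

$199.98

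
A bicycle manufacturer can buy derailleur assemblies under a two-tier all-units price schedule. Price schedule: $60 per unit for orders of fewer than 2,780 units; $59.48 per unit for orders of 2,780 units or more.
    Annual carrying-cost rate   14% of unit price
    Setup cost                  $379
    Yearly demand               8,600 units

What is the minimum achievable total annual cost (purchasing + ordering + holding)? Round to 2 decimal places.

H₁ = 14%×$60 = $8.4000;  H₂ = 14%×$59.48 = $8.3272
EOQ₁ = √(2×8,600×379/8.4000) = 880.94  (< 2,780, feasible at tier 1)
EOQ₂ = √(2×8,600×379/8.3272) = 884.78  (< 2,780 → use Q = 2,780 at tier-2 price)
TC(tier 1 (EOQ₁), Q≈880.9) = $523,399.86
TC(tier 2, Q≈2,780.0) = $524,275.25
Minimum at tier 1 (EOQ₁): $523,399.86

$523,399.86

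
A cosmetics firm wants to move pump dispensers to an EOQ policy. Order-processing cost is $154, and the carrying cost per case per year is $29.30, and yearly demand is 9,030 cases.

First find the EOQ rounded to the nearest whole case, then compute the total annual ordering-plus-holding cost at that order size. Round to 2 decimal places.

$9,027.20

Optimal lot size Q* = (2 × 9,030 × $154 / $29.3)^½ ≈ 308.10 → Q = 308 cases
Ordering: D/Q × S = 9,030/308 × $154 = $4,515.00
Holding:  Q/2 × H = 308/2 × $29.3 = $4,512.20
Total = $4,515.00 + $4,512.20 = $9,027.20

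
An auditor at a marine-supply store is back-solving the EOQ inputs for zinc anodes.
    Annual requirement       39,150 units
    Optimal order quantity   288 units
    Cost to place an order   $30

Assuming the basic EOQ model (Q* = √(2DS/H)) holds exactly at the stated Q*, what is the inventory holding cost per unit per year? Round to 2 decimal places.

EOQ relation: Q² = 2DS/H, so rearrange for the unknown.
H = 2DS / Q² = 2 × 39,150 × 30 / 288² = 28.3203

$28.32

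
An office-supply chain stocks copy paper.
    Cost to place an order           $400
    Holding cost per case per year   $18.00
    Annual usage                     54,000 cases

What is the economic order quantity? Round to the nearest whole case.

Optimal lot size Q* = (2 × 54,000 × $400 / $18)^½ ≈ 1,549.19

1,549 cases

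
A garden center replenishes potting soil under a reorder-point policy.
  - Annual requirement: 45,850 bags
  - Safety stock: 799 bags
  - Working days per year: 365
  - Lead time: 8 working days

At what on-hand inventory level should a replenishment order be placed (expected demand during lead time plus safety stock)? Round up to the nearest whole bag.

Daily demand d = 45,850 / 365 = 125.616 bags/day
Demand during lead time = 125.616 × 8 = 1,004.93
Reorder point = 1,004.93 + 799 = 1,803.93 → round up

1,804 bags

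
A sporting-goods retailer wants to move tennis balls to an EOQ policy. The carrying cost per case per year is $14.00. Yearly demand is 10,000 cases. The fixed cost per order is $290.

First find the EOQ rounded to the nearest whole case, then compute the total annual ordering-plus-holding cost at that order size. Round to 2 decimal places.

Q* = √(2·D·S / H) = √(2·10,000·290 / 14) = √414,285.7 ≈ 643.65 → Q = 644 cases
Ordering: D/Q × S = 10,000/644 × $290 = $4,503.11
Holding:  Q/2 × H = 644/2 × $14 = $4,508.00
Total = $4,503.11 + $4,508.00 = $9,011.11

$9,011.11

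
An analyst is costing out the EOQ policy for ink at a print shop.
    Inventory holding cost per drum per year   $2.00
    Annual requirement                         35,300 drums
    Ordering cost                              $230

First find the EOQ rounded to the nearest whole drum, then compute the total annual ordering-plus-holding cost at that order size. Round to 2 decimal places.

$5,698.77

EOQ = √(2DS/H) = √(2 × 35,300 × 230 / 2)
    = √(8,119,000.00) ≈ 2,849.39 → Q = 2,849 drums
Orders/yr = 35,300/2,849 = 12.390; ordering cost = 12.390 × $230 = $2,849.77
Average inventory = 2,849/2 = 1424.5; holding cost = 1424.5 × $2 = $2,849.00
Total = $2,849.77 + $2,849.00 = $5,698.77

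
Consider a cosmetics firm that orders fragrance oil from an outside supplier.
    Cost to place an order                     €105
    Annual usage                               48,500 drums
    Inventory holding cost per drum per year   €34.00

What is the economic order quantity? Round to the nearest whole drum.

Q* = √(2·D·S / H) = √(2·48,500·105 / 34) = √299,558.8 ≈ 547.32

547 drums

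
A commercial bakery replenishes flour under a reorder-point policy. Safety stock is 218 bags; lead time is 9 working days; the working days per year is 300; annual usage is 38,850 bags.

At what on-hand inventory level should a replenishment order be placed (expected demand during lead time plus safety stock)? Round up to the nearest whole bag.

Daily demand d = 38,850 / 300 = 129.500 bags/day
Demand during lead time = 129.500 × 9 = 1,165.50
Reorder point = 1,165.50 + 218 = 1,383.50 → round up

1,384 bags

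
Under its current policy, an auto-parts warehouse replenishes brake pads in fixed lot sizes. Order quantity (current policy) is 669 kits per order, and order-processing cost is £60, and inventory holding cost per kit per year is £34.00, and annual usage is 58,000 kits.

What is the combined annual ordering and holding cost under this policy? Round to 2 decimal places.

Ordering: D/Q × S = 58,000/669 × £60 = £5,201.79
Holding:  Q/2 × H = 669/2 × £34 = £11,373.00
Total = £5,201.79 + £11,373.00 = £16,574.79

£16,574.79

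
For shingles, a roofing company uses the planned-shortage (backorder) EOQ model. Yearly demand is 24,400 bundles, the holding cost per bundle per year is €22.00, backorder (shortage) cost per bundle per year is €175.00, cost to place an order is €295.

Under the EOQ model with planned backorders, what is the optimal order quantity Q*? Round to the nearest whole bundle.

Q* = √(2DS/H) · √((H + b)/b)
   = √(2 × 24,400 × 295 / 22) · √((22 + 175) / 175)
   = 808.927 × 1.0610 ≈ 858.27

858 bundles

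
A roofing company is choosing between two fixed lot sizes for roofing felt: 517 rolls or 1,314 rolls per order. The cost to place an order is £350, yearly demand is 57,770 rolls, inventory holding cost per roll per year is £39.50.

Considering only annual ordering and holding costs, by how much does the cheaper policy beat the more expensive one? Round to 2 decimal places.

£7,980.79

TC(Q) = (D/Q)S + (Q/2)H
TC(517) = (57,770/517)×350 + (517/2)×39.5 = £49,320.03
TC(1,314) = (57,770/1,314)×350 + (1,314/2)×39.5 = £41,339.25
|ΔTC| = |£49,320.03 − £41,339.25| = £7,980.79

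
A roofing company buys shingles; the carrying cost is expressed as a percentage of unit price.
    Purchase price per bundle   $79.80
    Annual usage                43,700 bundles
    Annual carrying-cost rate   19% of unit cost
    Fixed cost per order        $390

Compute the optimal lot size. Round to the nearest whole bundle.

H = i·C = 0.19 × $79.8 = $15.1620 per bundle-year
Optimal lot size Q* = (2 × 43,700 × $390 / $15.162)^½ ≈ 1,499.37

1,499 bundles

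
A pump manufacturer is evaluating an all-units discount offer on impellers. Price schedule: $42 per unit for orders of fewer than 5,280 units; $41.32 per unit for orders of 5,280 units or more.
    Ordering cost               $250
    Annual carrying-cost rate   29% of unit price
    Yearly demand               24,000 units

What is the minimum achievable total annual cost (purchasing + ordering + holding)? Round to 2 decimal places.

H₁ = 29%×$42 = $12.1800;  H₂ = 29%×$41.32 = $11.9828
EOQ₁ = √(2×24,000×250/12.1800) = 992.58  (< 5,280, feasible at tier 1)
EOQ₂ = √(2×24,000×250/11.9828) = 1,000.72  (< 5,280 → use Q = 5,280 at tier-2 price)
TC(tier 1 (EOQ₁), Q≈992.6) = $1,020,089.67
TC(tier 2, Q≈5,280.0) = $1,024,450.96
Minimum at tier 1 (EOQ₁): $1,020,089.67

$1,020,089.67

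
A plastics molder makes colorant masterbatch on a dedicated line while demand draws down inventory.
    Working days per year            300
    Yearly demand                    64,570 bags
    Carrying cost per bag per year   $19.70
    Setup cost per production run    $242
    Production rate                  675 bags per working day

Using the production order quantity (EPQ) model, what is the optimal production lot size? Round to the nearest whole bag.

d = 64,570/300 = 215.2333 bags/day;  effective holding cost H(1 − d/p) = 19.7·(1 − 215.2333/675) = 13.41838
Q* = √(2DS / H_eff) = √(2·64,570·242 / 13.41838) ≈ 1,526.12

1,526 bags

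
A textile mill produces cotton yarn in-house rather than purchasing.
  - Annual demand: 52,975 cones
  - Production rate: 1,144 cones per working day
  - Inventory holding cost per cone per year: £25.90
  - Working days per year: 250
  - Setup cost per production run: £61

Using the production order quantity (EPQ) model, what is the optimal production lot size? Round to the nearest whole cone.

553 cones

d = 52,975/250 = 211.9000 cones/day;  effective holding cost H(1 − d/p) = 25.9·(1 − 211.9000/1144) = 21.10261
Q* = √(2DS / H_eff) = √(2·52,975·61 / 21.10261) ≈ 553.41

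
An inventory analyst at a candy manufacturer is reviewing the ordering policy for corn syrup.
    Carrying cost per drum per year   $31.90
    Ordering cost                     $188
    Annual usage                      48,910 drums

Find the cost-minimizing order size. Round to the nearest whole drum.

759 drums

2DS/H = 2·48,910·188/31.9 = 576,494.04
EOQ = √576,494.04 ≈ 759.27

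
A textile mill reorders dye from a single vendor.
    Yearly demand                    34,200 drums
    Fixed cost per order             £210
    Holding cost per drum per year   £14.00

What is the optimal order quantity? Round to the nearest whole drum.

2DS/H = 2·34,200·210/14 = 1,026,000.00
EOQ = √1,026,000.00 ≈ 1,012.92

1,013 drums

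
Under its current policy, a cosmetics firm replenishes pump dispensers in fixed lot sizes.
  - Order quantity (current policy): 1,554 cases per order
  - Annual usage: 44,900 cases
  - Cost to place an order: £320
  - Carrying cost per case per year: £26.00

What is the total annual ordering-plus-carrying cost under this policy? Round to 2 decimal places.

£29,447.82

Annual ordering cost = (D/Q)·S = (44,900/1,554) × 320 = £9,245.82
Annual holding cost  = (Q/2)·H = (1,554/2) × 26 = £20,202.00
Total = £9,245.82 + £20,202.00 = £29,447.82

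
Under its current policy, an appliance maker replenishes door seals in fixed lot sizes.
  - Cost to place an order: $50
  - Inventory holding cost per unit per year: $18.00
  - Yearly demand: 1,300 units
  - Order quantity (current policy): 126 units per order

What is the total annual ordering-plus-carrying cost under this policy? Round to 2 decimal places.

Orders/yr = 1,300/126 = 10.317; ordering cost = 10.317 × $50 = $515.87
Average inventory = 126/2 = 63; holding cost = 63 × $18 = $1,134.00
Total = $515.87 + $1,134.00 = $1,649.87

$1,649.87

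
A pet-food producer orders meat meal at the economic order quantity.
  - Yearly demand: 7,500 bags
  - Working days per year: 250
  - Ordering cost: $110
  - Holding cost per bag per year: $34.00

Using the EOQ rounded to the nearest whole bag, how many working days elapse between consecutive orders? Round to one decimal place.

Optimal lot size Q* = (2 × 7,500 × $110 / $34)^½ ≈ 220.29 → Q = 220 bags
T = Q/D × 250 days = 220/7,500 × 250 = 7.333 days

7.3 days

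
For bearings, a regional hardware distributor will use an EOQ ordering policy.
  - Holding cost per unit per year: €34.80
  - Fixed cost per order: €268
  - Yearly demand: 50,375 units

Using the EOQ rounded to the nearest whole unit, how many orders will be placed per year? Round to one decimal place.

57.2 orders per year

Optimal lot size Q* = (2 × 50,375 × €268 / €34.8)^½ ≈ 880.85 → Q = 881
Orders per year = D/Q = 50,375 / 881 = 57.179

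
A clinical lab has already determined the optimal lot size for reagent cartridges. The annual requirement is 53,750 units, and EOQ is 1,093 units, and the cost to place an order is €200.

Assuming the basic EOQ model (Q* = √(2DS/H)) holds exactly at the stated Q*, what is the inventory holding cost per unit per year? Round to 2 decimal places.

EOQ relation: Q² = 2DS/H, so rearrange for the unknown.
H = 2DS / Q² = 2 × 53,750 × 200 / 1,093² = 17.9969

€18.00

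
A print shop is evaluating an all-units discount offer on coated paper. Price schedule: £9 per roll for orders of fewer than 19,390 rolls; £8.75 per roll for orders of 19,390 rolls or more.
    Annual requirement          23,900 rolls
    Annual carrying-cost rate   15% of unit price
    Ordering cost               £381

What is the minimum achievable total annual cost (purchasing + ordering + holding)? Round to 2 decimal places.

£220,058.42

H₁ = 15%×£9 = £1.3500;  H₂ = 15%×£8.75 = £1.3125
EOQ₁ = √(2×23,900×381/1.3500) = 3,672.90  (< 19,390, feasible at tier 1)
EOQ₂ = √(2×23,900×381/1.3125) = 3,725.00  (< 19,390 → use Q = 19,390 at tier-2 price)
TC(tier 1 (EOQ₁), Q≈3,672.9) = £220,058.42
TC(tier 2, Q≈19,390.0) = £222,319.31
Minimum at tier 1 (EOQ₁): £220,058.42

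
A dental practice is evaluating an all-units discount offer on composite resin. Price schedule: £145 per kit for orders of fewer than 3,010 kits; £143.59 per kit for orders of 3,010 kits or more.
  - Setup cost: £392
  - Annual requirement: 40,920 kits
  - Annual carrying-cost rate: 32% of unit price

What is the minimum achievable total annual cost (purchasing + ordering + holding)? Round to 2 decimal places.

H₁ = 32%×£145 = £46.4000;  H₂ = 32%×£143.59 = £45.9488
EOQ₁ = √(2×40,920×392/46.4000) = 831.51  (< 3,010, feasible at tier 1)
EOQ₂ = √(2×40,920×392/45.9488) = 835.58  (< 3,010 → use Q = 3,010 at tier-2 price)
TC(tier 1 (EOQ₁), Q≈831.5) = £5,971,982.01
TC(tier 2, Q≈3,010.0) = £5,950,184.86
Minimum at tier 2: £5,950,184.86

£5,950,184.86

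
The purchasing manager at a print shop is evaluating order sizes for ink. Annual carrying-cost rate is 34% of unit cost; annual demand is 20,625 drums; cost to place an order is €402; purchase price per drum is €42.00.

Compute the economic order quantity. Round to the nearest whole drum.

Carrying cost H = €42 × 34% = €14.2800/drum/yr
EOQ = √(2DS/H) = √(2 × 20,625 × 402 / 14.28)
    = √(1,161,239.50) ≈ 1,077.61

1,078 drums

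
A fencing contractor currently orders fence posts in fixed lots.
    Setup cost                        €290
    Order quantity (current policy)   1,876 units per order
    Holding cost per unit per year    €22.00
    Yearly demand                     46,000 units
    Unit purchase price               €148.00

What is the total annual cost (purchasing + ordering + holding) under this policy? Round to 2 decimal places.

Ordering: D/Q × S = 46,000/1,876 × €290 = €7,110.87
Holding:  Q/2 × H = 1,876/2 × €22 = €20,636.00
Purchase cost = D·C = 46,000 × 148 = €6,808,000.00
Total = €7,110.87 + €20,636.00 + €6,808,000.00 = €6,835,746.87

€6,835,746.87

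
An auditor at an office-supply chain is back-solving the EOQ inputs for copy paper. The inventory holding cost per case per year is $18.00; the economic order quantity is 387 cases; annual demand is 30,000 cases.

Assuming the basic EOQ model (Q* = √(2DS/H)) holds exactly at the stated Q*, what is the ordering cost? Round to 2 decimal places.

From Q* = √(2DS/H) ⇒ Q*² = 2DS/H.
S = Q²H / (2D) = 387² × 18 / (2 × 30,000) = 44.9307

$44.93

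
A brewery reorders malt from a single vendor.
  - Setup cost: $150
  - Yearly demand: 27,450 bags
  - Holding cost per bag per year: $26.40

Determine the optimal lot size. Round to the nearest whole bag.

559 bags

Optimal lot size Q* = (2 × 27,450 × $150 / $26.4)^½ ≈ 558.51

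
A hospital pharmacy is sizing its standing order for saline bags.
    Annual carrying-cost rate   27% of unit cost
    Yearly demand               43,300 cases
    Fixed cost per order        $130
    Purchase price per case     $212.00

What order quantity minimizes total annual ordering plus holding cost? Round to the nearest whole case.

Carrying cost H = $212 × 27% = $57.2400/case/yr
EOQ = √(2DS/H) = √(2 × 43,300 × 130 / 57.24)
    = √(196,680.64) ≈ 443.49

443 cases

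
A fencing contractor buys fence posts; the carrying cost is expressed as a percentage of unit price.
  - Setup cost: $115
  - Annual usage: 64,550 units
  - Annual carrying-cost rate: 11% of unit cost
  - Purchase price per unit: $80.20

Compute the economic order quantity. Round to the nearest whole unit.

H = i·C = 0.11 × $80.2 = $8.8220 per unit-year
EOQ = √(2DS/H) = √(2 × 64,550 × 115 / 8.822)
    = √(1,682,895.04) ≈ 1,297.26

1,297 units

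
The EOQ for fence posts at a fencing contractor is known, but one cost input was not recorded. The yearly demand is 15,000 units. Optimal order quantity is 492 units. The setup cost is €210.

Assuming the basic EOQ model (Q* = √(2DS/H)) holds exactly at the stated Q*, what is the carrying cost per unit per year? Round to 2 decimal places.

EOQ relation: Q² = 2DS/H, so rearrange for the unknown.
H = 2DS / Q² = 2 × 15,000 × 210 / 492² = 26.0262

€26.03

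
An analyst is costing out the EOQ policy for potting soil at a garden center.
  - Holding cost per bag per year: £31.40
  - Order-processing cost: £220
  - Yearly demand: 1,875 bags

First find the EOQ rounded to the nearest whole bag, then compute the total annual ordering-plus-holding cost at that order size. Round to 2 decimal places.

£5,089.70

2DS/H = 2·1,875·220/31.4 = 26,273.89
EOQ = √26,273.89 ≈ 162.09 → Q = 162 bags
Orders/yr = 1,875/162 = 11.574; ordering cost = 11.574 × £220 = £2,546.30
Average inventory = 162/2 = 81; holding cost = 81 × £31.4 = £2,543.40
Total = £2,546.30 + £2,543.40 = £5,089.70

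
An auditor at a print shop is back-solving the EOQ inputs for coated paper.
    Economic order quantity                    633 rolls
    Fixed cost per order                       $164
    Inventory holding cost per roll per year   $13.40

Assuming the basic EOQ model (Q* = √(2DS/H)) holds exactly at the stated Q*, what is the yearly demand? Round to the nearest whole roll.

16,370 rolls per year

EOQ relation: Q² = 2DS/H, so rearrange for the unknown.
D = Q²H / (2S) = 633² × 13.4 / (2 × 164) = 16,369.61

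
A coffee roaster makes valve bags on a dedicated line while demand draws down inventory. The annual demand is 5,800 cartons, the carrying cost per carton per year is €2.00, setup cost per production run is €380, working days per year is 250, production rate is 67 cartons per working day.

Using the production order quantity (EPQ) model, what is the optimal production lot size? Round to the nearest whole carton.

Daily demand d = 5,800/250 = 23.200; p = 67; 1 − d/p = 0.65373
EPQ = √(2DS / (H(1 − d/p)))
    = √(2 × 5,800 × 380 / (2 × 0.65373)) ≈ 1,836.14

1,836 cartons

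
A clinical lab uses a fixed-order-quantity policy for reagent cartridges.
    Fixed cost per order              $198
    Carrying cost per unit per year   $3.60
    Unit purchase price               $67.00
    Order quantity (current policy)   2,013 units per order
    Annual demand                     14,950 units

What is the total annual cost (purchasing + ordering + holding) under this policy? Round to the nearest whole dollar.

$1,006,744

Annual ordering cost = (D/Q)·S = (14,950/2,013) × 198 = $1,470.49
Annual holding cost  = (Q/2)·H = (2,013/2) × 3.6 = $3,623.40
Purchase cost = D·C = 14,950 × 67 = $1,001,650.00
Total = $1,470.49 + $3,623.40 + $1,001,650.00 = $1,006,743.89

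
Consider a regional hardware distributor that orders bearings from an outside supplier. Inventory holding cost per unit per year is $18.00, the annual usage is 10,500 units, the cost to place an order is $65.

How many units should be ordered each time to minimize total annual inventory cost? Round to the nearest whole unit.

275 units

Optimal lot size Q* = (2 × 10,500 × $65 / $18)^½ ≈ 275.38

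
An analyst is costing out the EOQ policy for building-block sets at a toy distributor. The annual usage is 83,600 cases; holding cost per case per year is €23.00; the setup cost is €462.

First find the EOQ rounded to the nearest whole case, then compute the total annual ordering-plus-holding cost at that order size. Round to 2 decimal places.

€42,150.53

Q* = √(2·D·S / H) = √(2·83,600·462 / 23) = √3,358,539.1 ≈ 1,832.63 → Q = 1,833 cases
Annual ordering cost = (D/Q)·S = (83,600/1,833) × 462 = €21,071.03
Annual holding cost  = (Q/2)·H = (1,833/2) × 23 = €21,079.50
Total = €21,071.03 + €21,079.50 = €42,150.53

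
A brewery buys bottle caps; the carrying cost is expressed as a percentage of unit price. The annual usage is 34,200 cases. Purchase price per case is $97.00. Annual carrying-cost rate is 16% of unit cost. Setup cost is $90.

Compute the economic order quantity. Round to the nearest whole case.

Carrying cost H = $97 × 16% = $15.5200/case/yr
Optimal lot size Q* = (2 × 34,200 × $90 / $15.52)^½ ≈ 629.80

630 cases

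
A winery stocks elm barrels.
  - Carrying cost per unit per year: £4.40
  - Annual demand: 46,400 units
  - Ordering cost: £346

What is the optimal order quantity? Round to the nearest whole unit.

2,701 units

EOQ = √(2DS/H) = √(2 × 46,400 × 346 / 4.4)
    = √(7,297,454.55) ≈ 2,701.38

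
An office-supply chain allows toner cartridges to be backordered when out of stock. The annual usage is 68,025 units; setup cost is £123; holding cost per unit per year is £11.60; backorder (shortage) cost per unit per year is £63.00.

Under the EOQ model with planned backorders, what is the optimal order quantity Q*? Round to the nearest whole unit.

1,307 units

Q* = √(2DS/H) · √((H + b)/b)
   = √(2 × 68,025 × 123 / 11.6) · √((11.6 + 63) / 63)
   = 1,201.082 × 1.0882 ≈ 1,306.99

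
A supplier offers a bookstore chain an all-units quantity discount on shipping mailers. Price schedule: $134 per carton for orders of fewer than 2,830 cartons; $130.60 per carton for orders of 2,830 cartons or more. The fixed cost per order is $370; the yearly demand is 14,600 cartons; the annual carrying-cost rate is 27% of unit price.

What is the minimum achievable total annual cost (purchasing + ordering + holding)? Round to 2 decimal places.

H₁ = 27%×$134 = $36.1800;  H₂ = 27%×$130.60 = $35.2620
EOQ₁ = √(2×14,600×370/36.1800) = 546.46  (< 2,830, feasible at tier 1)
EOQ₂ = √(2×14,600×370/35.2620) = 553.53  (< 2,830 → use Q = 2,830 at tier-2 price)
TC(tier 1 (EOQ₁), Q≈546.5) = $1,976,170.91
TC(tier 2, Q≈2,830.0) = $1,958,564.56
Minimum at tier 2: $1,958,564.56

$1,958,564.56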